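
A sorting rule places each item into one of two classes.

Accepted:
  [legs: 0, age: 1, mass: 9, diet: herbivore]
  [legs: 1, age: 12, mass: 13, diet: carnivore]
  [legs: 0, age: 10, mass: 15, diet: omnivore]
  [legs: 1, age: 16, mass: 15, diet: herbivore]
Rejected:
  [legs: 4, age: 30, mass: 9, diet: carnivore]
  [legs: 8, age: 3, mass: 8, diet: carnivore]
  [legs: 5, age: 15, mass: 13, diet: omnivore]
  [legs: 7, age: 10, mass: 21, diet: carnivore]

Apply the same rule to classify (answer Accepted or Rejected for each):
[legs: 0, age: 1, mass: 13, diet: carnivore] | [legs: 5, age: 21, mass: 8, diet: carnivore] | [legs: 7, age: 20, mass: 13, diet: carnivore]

Accepted, Rejected, Rejected

Every 'Accepted' example satisfies: legs ≤ 1. None of the 'Rejected' examples do.
[legs: 0, age: 1, mass: 13, diet: carnivore] → legs = 0 → Accepted.
[legs: 5, age: 21, mass: 8, diet: carnivore] → legs = 5 → Rejected.
[legs: 7, age: 20, mass: 13, diet: carnivore] → legs = 7 → Rejected.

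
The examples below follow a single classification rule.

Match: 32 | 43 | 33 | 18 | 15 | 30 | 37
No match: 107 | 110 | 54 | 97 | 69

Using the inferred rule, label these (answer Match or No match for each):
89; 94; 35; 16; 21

The pattern is that an item is 'Match' exactly when: at most 43.

No match, No match, Match, Match, Match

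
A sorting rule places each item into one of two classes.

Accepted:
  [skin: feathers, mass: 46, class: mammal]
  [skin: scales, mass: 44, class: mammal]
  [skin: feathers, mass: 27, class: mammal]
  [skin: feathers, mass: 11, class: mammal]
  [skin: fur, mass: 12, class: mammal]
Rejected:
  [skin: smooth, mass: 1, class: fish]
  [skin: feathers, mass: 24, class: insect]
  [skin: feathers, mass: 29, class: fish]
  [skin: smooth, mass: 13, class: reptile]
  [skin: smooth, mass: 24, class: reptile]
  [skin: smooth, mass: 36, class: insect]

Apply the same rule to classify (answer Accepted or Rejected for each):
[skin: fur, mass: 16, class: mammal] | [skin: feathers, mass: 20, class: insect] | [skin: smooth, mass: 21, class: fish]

Accepted, Rejected, Rejected

The rule appears to be: class is mammal.
[skin: fur, mass: 16, class: mammal]: class is mammal — satisfies this, so Accepted.
[skin: feathers, mass: 20, class: insect]: class is insect — fails this test, so Rejected.
[skin: smooth, mass: 21, class: fish]: class is fish — fails this test, so Rejected.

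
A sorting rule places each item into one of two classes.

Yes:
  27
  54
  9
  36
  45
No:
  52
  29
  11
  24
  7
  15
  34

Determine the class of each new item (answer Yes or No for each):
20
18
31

The pattern is that an item is 'Yes' exactly when: multiple of 9.
20 → 20 = 9·2 + 2 → No. 18 → 18 = 9·2 → Yes. 31 → 31 = 9·3 + 4 → No.

No, Yes, No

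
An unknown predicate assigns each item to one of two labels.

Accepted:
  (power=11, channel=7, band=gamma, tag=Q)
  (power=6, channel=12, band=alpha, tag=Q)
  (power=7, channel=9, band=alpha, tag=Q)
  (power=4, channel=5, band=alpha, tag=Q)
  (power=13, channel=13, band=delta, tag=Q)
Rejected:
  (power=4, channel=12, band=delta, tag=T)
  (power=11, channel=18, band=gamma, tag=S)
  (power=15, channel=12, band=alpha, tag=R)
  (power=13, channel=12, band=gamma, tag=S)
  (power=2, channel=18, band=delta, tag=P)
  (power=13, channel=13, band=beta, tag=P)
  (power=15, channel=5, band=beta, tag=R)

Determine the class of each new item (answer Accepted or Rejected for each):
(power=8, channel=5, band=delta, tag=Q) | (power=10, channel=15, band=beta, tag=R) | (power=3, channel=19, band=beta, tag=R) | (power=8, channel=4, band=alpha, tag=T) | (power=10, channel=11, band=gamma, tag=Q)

The common property of the 'Accepted' items is: tag is Q. No 'Rejected' item has it.
Accepted: (power=8, channel=5, band=delta, tag=Q), since tag is Q.
Rejected: (power=10, channel=15, band=beta, tag=R), since tag is R.
Rejected: (power=3, channel=19, band=beta, tag=R), since tag is R.
Rejected: (power=8, channel=4, band=alpha, tag=T), since tag is T.
Accepted: (power=10, channel=11, band=gamma, tag=Q), since tag is Q.

Accepted, Rejected, Rejected, Rejected, Accepted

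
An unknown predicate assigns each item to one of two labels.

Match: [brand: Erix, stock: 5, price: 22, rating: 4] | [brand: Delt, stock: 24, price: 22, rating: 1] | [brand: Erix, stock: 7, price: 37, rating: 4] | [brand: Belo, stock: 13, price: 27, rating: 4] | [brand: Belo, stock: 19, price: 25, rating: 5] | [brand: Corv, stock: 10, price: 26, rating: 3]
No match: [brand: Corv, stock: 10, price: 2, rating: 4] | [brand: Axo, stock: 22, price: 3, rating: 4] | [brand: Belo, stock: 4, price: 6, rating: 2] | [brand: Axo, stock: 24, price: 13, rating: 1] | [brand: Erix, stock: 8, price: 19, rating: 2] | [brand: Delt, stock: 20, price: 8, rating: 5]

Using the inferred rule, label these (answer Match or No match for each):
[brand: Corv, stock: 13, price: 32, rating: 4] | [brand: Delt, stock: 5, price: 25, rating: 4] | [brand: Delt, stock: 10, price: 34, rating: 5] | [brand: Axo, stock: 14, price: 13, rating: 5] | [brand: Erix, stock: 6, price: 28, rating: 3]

Match, Match, Match, No match, Match

One predicate separates the groups cleanly: price ≥ 22.
[brand: Corv, stock: 13, price: 32, rating: 4] — price = 32, hence Match. [brand: Delt, stock: 5, price: 25, rating: 4] — price = 25, hence Match. [brand: Delt, stock: 10, price: 34, rating: 5] — price = 34, hence Match. [brand: Axo, stock: 14, price: 13, rating: 5] — price = 13, hence No match. [brand: Erix, stock: 6, price: 28, rating: 3] — price = 28, hence Match.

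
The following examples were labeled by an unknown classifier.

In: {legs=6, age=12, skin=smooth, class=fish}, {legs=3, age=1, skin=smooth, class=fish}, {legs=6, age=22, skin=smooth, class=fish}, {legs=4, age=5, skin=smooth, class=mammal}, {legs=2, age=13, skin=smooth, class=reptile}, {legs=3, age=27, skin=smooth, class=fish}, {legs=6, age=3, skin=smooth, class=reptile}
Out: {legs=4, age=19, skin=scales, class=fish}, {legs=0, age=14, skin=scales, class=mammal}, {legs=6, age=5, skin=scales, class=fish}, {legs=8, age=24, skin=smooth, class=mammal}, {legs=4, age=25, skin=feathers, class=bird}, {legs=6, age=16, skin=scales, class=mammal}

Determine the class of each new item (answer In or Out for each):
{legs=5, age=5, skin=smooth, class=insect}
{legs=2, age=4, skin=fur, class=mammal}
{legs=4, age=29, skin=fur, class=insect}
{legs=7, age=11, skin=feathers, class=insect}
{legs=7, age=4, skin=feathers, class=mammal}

The common property of the 'In' items is: skin is smooth AND legs ≤ 6. No 'Out' item has it.
{legs=5, age=5, skin=smooth, class=insect}: skin is smooth, legs = 5 — fits, so In. {legs=2, age=4, skin=fur, class=mammal}: skin is fur, legs = 2 — fails this test, so Out. {legs=4, age=29, skin=fur, class=insect}: skin is fur, legs = 4 — fails this test, so Out. {legs=7, age=11, skin=feathers, class=insect}: skin is feathers, legs = 7 — fails this test, so Out. {legs=7, age=4, skin=feathers, class=mammal}: skin is feathers, legs = 7 — fails this test, so Out.

In, Out, Out, Out, Out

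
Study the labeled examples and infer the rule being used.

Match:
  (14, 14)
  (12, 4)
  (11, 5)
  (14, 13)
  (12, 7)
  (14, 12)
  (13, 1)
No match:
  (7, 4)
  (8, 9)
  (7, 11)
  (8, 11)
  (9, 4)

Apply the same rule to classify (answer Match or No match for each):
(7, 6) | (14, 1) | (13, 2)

No match, Match, Match

The classifier is using: first ≥ 11.
(7, 6) → first 7 → No match. (14, 1) → first 14 → Match. (13, 2) → first 13 → Match.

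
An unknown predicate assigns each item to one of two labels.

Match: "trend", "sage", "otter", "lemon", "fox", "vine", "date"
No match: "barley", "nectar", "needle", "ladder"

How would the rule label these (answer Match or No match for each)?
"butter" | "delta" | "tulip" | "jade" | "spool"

No match, Match, Match, Match, Match

A rule that fits every label: length ≤ 5 — true of each 'Match' example, false of each 'No match' one.
"butter": length 6 — doesn't match, so No match.
"delta": length 5 — matches, so Match.
"tulip": length 5 — matches, so Match.
"jade": length 4 — matches, so Match.
"spool": length 5 — matches, so Match.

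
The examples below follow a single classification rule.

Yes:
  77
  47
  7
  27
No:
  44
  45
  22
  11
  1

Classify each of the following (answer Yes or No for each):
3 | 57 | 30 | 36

The rule appears to be: ends in digit 7.

No, Yes, No, No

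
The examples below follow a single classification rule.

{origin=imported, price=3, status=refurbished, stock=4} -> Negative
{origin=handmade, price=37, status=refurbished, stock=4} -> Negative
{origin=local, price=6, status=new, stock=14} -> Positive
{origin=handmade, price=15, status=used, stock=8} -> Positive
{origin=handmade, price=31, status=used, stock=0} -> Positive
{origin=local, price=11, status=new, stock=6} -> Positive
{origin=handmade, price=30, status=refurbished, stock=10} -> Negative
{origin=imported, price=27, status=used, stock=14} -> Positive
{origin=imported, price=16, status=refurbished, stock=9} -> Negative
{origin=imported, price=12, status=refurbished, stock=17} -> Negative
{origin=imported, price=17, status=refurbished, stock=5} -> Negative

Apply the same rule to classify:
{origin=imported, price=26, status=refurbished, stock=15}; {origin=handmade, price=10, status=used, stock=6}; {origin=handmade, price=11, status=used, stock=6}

One predicate separates the groups cleanly: status is not refurbished.
Negative: {origin=imported, price=26, status=refurbished, stock=15}, since status is refurbished. Positive: {origin=handmade, price=10, status=used, stock=6}, since status is used. Positive: {origin=handmade, price=11, status=used, stock=6}, since status is used.

Negative, Positive, Positive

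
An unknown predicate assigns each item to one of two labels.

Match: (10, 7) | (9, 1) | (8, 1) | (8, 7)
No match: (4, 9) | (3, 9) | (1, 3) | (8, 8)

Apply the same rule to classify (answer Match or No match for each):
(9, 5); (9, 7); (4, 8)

Match, Match, No match

The simplest hypothesis consistent with all the labels is: first > second.
(9, 5) — 9 > 5, hence Match.
(9, 7) — 9 > 7, hence Match.
(4, 8) — 4 < 8, hence No match.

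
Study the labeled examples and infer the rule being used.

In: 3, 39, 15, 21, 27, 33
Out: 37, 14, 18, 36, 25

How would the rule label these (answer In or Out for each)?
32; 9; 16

Out, In, Out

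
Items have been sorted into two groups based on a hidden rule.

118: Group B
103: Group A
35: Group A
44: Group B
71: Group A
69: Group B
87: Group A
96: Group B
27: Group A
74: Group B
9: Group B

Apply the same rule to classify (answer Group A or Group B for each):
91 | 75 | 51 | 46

Group A, Group A, Group A, Group B

One predicate separates the groups cleanly: ≡ 3 (mod 4).
91 — 91 mod 4 = 3, hence Group A. 75 — 75 mod 4 = 3, hence Group A. 51 — 51 mod 4 = 3, hence Group A. 46 — 46 mod 4 = 2, hence Group B.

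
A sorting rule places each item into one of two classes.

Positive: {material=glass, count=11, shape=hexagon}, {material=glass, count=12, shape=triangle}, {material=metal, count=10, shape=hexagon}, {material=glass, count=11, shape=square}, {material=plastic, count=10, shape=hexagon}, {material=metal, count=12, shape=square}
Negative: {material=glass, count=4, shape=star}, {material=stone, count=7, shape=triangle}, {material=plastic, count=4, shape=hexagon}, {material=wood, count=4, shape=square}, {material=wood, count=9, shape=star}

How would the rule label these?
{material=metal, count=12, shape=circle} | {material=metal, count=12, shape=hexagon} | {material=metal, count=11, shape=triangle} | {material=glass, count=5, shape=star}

Positive, Positive, Positive, Negative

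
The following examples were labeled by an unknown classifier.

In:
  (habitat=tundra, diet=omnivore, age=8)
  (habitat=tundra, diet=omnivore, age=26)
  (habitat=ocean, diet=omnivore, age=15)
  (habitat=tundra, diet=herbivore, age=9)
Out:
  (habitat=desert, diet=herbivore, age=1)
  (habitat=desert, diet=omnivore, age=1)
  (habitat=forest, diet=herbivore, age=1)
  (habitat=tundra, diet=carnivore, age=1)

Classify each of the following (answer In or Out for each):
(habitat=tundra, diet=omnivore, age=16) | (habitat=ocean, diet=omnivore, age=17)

The distinguishing property — age ≥ 8 — holds for all the 'In' cases and none of the 'Out' cases.

In, In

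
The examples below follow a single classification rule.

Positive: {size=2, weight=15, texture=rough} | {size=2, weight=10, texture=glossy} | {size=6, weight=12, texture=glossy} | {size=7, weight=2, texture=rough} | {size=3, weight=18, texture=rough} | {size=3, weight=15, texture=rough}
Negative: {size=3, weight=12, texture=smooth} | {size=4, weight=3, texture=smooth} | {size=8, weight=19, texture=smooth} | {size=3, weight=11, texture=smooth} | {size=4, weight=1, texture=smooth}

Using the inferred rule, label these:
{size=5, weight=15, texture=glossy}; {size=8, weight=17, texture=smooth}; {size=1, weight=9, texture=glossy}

Positive, Negative, Positive

One predicate separates the groups cleanly: texture is not smooth.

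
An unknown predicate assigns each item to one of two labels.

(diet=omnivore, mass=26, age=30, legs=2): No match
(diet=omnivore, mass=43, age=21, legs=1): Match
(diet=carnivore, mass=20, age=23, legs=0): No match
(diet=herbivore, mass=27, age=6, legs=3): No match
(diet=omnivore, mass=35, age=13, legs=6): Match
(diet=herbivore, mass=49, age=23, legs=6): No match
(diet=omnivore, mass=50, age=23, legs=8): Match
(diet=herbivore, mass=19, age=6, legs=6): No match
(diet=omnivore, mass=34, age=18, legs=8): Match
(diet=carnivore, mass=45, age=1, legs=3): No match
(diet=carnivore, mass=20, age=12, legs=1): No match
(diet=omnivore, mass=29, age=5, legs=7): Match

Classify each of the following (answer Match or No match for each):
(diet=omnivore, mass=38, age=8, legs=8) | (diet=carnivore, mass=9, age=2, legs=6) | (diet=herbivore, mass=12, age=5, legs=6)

All 'Match' examples share one property — diet is omnivore AND age ≤ 23 — and every 'No match' example lacks it.
(diet=omnivore, mass=38, age=8, legs=8): diet is omnivore, age = 8, matches → Match.
(diet=carnivore, mass=9, age=2, legs=6): diet is carnivore, age = 2, does not satisfy this → No match.
(diet=herbivore, mass=12, age=5, legs=6): diet is herbivore, age = 5, does not satisfy this → No match.

Match, No match, No match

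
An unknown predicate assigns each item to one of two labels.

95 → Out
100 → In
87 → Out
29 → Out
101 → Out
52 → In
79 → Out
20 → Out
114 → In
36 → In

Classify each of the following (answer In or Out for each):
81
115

The classifier is using: even AND at least 29.
81: 81 is odd, 81 ≥ 29, doesn't qualify → Out.
115: 115 is odd, 115 ≥ 29, doesn't qualify → Out.

Out, Out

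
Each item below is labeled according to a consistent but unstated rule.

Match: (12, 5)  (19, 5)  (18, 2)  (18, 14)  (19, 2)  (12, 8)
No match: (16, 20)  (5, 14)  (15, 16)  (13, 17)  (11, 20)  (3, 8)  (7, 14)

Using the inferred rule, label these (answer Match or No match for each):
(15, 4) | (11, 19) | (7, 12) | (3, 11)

Match, No match, No match, No match

The common property of the 'Match' items is: first > second. No 'No match' item has it.
(15, 4): Match (15 > 4). (11, 19): No match (11 < 19). (7, 12): No match (7 < 12). (3, 11): No match (3 < 11).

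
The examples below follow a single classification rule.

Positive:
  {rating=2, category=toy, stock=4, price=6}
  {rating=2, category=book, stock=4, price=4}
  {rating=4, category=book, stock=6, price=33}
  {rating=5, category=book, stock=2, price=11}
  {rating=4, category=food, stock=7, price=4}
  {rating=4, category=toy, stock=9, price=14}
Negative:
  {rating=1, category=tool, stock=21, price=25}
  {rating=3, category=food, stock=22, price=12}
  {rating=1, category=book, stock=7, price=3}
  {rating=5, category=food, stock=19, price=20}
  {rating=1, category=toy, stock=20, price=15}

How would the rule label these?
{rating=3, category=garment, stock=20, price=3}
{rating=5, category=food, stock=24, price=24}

The rule appears to be: price ≥ 4 AND stock ≤ 9.
{rating=3, category=garment, stock=20, price=3}: Negative (price = 3, stock = 20).
{rating=5, category=food, stock=24, price=24}: Negative (price = 24, stock = 24).

Negative, Negative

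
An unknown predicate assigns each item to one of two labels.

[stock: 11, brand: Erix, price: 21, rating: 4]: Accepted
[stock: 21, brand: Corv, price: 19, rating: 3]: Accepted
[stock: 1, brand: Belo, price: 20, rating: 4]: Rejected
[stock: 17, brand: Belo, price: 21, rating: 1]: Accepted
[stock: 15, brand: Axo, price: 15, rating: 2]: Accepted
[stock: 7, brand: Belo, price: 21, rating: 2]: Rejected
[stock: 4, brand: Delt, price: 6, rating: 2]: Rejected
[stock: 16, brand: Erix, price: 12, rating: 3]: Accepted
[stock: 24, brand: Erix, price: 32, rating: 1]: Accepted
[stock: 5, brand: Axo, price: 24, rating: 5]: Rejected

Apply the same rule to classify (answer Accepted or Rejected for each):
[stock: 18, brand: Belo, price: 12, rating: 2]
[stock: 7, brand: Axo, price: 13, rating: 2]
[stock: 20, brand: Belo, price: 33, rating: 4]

Every 'Accepted' example satisfies: stock ≥ 11. None of the 'Rejected' examples do.
[stock: 18, brand: Belo, price: 12, rating: 2]: stock = 18 — matches, so Accepted. [stock: 7, brand: Axo, price: 13, rating: 2]: stock = 7 — does not fit, so Rejected. [stock: 20, brand: Belo, price: 33, rating: 4]: stock = 20 — matches, so Accepted.

Accepted, Rejected, Accepted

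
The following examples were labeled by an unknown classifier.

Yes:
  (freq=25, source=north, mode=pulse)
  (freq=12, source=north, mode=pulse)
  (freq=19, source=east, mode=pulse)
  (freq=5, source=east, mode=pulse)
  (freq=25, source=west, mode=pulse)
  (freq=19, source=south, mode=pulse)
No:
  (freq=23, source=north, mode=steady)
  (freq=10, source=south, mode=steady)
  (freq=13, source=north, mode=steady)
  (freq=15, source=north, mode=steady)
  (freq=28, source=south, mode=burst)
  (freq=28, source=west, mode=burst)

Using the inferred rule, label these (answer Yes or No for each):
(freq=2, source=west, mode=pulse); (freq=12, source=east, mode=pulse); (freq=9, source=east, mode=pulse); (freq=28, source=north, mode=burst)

Yes, Yes, Yes, No

Every 'Yes' example satisfies: mode is pulse. None of the 'No' examples do.
(freq=2, source=west, mode=pulse): mode is pulse, passes → Yes. (freq=12, source=east, mode=pulse): mode is pulse, passes → Yes. (freq=9, source=east, mode=pulse): mode is pulse, passes → Yes. (freq=28, source=north, mode=burst): mode is burst, doesn't match → No.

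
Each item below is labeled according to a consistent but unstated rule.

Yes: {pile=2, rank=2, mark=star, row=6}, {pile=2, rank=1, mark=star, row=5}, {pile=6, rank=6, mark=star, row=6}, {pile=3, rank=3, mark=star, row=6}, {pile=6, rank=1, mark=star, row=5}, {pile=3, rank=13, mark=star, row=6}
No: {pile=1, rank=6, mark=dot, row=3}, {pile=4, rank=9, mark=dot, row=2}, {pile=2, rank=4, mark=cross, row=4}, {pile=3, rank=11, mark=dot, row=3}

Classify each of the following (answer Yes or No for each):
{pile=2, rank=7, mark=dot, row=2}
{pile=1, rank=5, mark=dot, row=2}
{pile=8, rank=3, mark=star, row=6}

The common property of the 'Yes' items is: mark is star. No 'No' item has it.
{pile=2, rank=7, mark=dot, row=2}: mark is dot — fails this test, so No.
{pile=1, rank=5, mark=dot, row=2}: mark is dot — fails this test, so No.
{pile=8, rank=3, mark=star, row=6}: mark is star — qualifies, so Yes.

No, No, Yes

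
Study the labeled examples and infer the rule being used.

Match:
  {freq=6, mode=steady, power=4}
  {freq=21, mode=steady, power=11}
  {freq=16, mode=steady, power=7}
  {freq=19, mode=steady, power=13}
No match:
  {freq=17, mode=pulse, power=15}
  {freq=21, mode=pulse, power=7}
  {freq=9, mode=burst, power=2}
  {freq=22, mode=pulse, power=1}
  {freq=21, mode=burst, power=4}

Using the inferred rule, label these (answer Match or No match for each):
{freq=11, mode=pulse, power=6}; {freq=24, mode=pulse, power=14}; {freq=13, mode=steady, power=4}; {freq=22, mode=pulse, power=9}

No match, No match, Match, No match

Comparing the two groups points to one rule — mode is steady.
{freq=11, mode=pulse, power=6} → mode is pulse → No match. {freq=24, mode=pulse, power=14} → mode is pulse → No match. {freq=13, mode=steady, power=4} → mode is steady → Match. {freq=22, mode=pulse, power=9} → mode is pulse → No match.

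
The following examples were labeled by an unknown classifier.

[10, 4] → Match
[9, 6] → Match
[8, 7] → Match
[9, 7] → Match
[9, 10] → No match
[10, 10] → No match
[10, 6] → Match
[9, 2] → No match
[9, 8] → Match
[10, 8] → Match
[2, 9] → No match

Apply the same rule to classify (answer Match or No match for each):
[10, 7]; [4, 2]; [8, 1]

Match, No match, No match

The rule appears to be: first > second AND sum ≥ 14.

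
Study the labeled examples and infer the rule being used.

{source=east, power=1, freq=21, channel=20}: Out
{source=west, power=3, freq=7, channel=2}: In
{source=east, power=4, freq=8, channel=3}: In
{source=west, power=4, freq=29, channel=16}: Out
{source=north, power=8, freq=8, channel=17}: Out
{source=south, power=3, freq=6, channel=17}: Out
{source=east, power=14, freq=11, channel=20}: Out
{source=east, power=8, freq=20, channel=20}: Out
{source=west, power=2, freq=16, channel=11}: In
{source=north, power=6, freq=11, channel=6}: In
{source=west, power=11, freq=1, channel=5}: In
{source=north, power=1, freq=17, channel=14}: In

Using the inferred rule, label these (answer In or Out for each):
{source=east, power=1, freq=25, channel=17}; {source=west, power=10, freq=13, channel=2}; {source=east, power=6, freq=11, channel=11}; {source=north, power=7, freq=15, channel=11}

Out, In, In, In

The distinguishing property — channel ≤ 14 — holds for all the 'In' cases and none of the 'Out' cases.
{source=east, power=1, freq=25, channel=17}: channel = 17 — fails the rule, so Out.
{source=west, power=10, freq=13, channel=2}: channel = 2 — passes, so In.
{source=east, power=6, freq=11, channel=11}: channel = 11 — passes, so In.
{source=north, power=7, freq=15, channel=11}: channel = 11 — passes, so In.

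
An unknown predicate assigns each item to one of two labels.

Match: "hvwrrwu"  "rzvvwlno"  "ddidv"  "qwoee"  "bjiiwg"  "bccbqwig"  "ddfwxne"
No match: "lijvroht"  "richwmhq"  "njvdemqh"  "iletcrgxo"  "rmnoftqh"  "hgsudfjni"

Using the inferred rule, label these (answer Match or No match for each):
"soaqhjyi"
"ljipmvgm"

'Match' ⟺ has a double letter.
"soaqhjyi": no doubled letter, doesn't qualify → No match.
"ljipmvgm": no doubled letter, doesn't qualify → No match.

No match, No match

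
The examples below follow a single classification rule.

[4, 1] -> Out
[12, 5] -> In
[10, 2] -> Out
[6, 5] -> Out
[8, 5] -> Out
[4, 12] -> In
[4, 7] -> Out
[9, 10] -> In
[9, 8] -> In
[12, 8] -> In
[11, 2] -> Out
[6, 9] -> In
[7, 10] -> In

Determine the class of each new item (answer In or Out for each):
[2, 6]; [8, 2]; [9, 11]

Out, Out, In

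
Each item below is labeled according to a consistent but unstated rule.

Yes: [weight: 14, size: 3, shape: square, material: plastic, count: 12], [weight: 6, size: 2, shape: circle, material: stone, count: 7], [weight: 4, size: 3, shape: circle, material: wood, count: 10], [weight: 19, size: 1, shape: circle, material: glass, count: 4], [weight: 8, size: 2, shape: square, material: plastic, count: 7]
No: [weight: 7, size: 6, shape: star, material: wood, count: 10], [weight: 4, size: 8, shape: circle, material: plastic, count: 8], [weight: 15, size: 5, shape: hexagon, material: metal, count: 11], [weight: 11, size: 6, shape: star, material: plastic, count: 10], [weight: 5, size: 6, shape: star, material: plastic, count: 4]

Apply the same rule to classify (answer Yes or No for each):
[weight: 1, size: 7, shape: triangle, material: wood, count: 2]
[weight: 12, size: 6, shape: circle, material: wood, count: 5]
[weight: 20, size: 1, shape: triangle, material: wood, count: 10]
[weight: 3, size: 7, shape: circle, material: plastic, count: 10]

A rule that fits every label: size ≤ 3 — true of each 'Yes' example, false of each 'No' one.
[weight: 1, size: 7, shape: triangle, material: wood, count: 2] → size = 7 → No. [weight: 12, size: 6, shape: circle, material: wood, count: 5] → size = 6 → No. [weight: 20, size: 1, shape: triangle, material: wood, count: 10] → size = 1 → Yes. [weight: 3, size: 7, shape: circle, material: plastic, count: 10] → size = 7 → No.

No, No, Yes, No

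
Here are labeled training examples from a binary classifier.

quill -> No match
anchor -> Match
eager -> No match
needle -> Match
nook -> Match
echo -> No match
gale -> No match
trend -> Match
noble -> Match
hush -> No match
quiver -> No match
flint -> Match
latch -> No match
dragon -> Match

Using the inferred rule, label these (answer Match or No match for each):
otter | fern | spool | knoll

No match, Match, No match, Match

The pattern is that an item is 'Match' exactly when: contains 'n'.
No match: otter, since no 'n'.
Match: fern, since has 'n'.
No match: spool, since no 'n'.
Match: knoll, since has 'n'.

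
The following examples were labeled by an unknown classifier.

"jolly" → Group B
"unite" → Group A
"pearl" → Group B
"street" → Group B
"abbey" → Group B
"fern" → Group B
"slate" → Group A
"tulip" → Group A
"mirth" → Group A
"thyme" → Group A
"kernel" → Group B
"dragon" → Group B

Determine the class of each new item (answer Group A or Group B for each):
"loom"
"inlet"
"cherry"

The simplest hypothesis consistent with all the labels is: odd length AND contains 't'.
"loom": length 4, no 't' — doesn't match, so Group B. "inlet": length 5, has 't' — qualifies, so Group A. "cherry": length 6, no 't' — doesn't match, so Group B.

Group B, Group A, Group B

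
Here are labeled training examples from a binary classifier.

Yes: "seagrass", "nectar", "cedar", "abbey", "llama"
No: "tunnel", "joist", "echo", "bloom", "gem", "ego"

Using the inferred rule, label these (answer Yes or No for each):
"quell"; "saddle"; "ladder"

No, Yes, Yes

The distinguishing property — contains 'a' — holds for all the 'Yes' cases and none of the 'No' cases.
"quell" → no 'a' → No. "saddle" → has 'a' → Yes. "ladder" → has 'a' → Yes.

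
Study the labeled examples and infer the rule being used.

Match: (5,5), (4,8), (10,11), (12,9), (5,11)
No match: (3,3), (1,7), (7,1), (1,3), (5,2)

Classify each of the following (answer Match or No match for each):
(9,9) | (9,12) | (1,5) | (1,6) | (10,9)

Rule: sum ≥ 10. This holds for each 'Match' example and fails for each 'No match' one.
(9,9): Match (9+9 = 18).
(9,12): Match (9+12 = 21).
(1,5): No match (1+5 = 6).
(1,6): No match (1+6 = 7).
(10,9): Match (10+9 = 19).

Match, Match, No match, No match, Match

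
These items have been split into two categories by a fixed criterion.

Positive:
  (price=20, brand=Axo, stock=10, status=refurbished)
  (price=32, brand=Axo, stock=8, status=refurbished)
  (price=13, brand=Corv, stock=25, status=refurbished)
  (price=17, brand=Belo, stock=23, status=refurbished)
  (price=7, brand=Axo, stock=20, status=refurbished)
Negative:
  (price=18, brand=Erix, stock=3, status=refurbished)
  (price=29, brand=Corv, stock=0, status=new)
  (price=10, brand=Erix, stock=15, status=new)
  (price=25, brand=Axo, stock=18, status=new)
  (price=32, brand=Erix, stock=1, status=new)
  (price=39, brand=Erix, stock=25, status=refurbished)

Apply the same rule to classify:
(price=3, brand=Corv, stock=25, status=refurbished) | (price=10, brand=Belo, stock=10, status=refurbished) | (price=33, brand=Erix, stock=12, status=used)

The simplest hypothesis consistent with all the labels is: status is refurbished AND brand is not Erix.
Positive: (price=3, brand=Corv, stock=25, status=refurbished), since status is refurbished, brand is Corv. Positive: (price=10, brand=Belo, stock=10, status=refurbished), since status is refurbished, brand is Belo. Negative: (price=33, brand=Erix, stock=12, status=used), since status is used, brand is Erix.

Positive, Positive, Negative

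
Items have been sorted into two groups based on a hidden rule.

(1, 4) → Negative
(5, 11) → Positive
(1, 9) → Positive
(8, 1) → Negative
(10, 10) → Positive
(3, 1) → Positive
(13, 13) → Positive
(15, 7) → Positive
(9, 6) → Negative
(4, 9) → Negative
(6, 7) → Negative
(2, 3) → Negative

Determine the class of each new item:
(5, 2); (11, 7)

The classifier is using: sum is even.
Negative: (5, 2), since 5+2 = 7.
Positive: (11, 7), since 11+7 = 18.

Negative, Positive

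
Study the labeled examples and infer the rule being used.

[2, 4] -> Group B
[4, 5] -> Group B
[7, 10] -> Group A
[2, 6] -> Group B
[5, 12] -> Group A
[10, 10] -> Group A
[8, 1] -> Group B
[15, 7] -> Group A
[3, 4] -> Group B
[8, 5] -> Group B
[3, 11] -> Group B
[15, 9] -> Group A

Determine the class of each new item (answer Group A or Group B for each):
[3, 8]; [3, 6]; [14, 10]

Group B, Group B, Group A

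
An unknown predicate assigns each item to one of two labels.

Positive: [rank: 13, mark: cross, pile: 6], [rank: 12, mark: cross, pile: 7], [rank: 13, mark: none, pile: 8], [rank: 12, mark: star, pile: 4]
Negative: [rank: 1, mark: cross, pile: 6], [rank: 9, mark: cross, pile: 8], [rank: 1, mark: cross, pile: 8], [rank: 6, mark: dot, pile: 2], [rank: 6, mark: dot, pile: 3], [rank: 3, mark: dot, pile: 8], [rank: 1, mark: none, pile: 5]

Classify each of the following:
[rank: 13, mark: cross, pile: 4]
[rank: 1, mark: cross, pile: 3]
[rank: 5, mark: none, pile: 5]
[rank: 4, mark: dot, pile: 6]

The distinguishing property — rank ≥ 12 — holds for all the 'Positive' cases and none of the 'Negative' cases.
Positive: [rank: 13, mark: cross, pile: 4], since rank = 13. Negative: [rank: 1, mark: cross, pile: 3], since rank = 1. Negative: [rank: 5, mark: none, pile: 5], since rank = 5. Negative: [rank: 4, mark: dot, pile: 6], since rank = 4.

Positive, Negative, Negative, Negative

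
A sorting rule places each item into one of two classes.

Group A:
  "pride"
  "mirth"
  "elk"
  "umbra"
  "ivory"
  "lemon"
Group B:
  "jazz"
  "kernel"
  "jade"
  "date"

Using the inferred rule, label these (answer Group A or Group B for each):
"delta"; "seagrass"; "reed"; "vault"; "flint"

The distinguishing property — odd length — holds for all the 'Group A' cases and none of the 'Group B' cases.

Group A, Group B, Group B, Group A, Group A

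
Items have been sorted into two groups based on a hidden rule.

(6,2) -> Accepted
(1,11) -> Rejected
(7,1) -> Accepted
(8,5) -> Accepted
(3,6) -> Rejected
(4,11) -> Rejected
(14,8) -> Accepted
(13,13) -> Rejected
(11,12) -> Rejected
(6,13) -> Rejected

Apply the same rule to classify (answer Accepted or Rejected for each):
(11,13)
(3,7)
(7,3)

Rejected, Rejected, Accepted

Every 'Accepted' example satisfies: first > second. None of the 'Rejected' examples do.
(11,13): Rejected (11 < 13).
(3,7): Rejected (3 < 7).
(7,3): Accepted (7 > 3).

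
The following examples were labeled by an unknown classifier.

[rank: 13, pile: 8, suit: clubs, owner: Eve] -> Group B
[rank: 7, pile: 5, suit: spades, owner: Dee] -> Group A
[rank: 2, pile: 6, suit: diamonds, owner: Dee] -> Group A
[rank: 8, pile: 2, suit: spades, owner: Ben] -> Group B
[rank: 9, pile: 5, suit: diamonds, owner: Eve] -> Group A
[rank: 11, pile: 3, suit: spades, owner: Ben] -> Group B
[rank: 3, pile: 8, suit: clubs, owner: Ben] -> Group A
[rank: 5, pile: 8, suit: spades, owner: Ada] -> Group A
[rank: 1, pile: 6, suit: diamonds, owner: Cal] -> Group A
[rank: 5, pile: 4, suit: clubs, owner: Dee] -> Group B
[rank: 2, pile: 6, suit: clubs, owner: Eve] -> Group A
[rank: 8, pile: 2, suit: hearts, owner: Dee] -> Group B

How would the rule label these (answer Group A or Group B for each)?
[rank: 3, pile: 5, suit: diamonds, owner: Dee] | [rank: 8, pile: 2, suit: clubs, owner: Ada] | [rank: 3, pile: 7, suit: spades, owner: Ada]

One predicate separates the groups cleanly: pile ≥ 5 AND rank ≤ 9.
[rank: 3, pile: 5, suit: diamonds, owner: Dee]: pile = 5, rank = 3 — satisfies this, so Group A. [rank: 8, pile: 2, suit: clubs, owner: Ada]: pile = 2, rank = 8 — doesn't qualify, so Group B. [rank: 3, pile: 7, suit: spades, owner: Ada]: pile = 7, rank = 3 — satisfies this, so Group A.

Group A, Group B, Group A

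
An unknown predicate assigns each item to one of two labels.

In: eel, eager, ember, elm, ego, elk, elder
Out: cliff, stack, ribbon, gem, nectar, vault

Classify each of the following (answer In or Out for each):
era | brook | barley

In, Out, Out

The classifier is using: starts with 'e'.
era — starts with 'e', hence In.
brook — starts with 'b', hence Out.
barley — starts with 'b', hence Out.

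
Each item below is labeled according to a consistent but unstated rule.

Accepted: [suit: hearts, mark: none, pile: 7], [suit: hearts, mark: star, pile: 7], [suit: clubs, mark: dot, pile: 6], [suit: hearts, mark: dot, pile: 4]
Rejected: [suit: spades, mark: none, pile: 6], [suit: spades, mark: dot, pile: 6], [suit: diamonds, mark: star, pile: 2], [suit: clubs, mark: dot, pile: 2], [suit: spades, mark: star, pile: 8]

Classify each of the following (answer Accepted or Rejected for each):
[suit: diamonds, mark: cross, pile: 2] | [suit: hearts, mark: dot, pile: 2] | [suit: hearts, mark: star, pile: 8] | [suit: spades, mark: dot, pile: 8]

Rejected, Rejected, Accepted, Rejected

The classifier is using: suit is not spades AND pile ≥ 4.
[suit: diamonds, mark: cross, pile: 2] → suit is diamonds, pile = 2 → Rejected. [suit: hearts, mark: dot, pile: 2] → suit is hearts, pile = 2 → Rejected. [suit: hearts, mark: star, pile: 8] → suit is hearts, pile = 8 → Accepted. [suit: spades, mark: dot, pile: 8] → suit is spades, pile = 8 → Rejected.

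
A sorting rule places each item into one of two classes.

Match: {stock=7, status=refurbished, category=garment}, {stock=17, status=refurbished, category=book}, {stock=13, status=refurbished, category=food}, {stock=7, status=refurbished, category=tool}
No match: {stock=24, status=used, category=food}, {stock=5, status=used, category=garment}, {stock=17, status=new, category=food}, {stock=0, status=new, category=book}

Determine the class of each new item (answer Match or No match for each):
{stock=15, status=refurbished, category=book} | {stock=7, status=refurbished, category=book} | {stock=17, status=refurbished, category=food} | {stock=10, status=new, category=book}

All 'Match' examples share one property — status is refurbished — and every 'No match' example lacks it.
Match: {stock=15, status=refurbished, category=book}, since status is refurbished.
Match: {stock=7, status=refurbished, category=book}, since status is refurbished.
Match: {stock=17, status=refurbished, category=food}, since status is refurbished.
No match: {stock=10, status=new, category=book}, since status is new.

Match, Match, Match, No match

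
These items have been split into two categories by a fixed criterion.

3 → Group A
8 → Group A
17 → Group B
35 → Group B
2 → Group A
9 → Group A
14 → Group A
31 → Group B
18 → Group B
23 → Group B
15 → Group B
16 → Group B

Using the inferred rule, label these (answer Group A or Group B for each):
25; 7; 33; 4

Group B, Group A, Group B, Group A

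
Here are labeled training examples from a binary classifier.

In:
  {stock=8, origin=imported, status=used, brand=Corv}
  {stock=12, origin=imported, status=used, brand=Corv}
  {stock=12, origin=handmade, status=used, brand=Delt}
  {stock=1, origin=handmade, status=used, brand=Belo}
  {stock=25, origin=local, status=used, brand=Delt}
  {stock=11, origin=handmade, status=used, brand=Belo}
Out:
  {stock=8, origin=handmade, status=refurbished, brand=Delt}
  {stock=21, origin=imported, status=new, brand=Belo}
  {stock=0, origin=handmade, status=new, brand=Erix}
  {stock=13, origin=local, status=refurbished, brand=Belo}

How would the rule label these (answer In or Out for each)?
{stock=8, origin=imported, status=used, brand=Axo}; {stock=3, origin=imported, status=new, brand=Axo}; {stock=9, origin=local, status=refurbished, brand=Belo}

In, Out, Out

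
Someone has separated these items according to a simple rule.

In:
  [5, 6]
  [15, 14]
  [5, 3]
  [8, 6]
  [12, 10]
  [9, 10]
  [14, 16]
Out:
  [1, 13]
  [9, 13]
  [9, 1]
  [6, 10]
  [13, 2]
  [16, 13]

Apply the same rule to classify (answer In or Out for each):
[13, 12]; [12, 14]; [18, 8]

The rule appears to be: |first − second| ≤ 2.

In, In, Out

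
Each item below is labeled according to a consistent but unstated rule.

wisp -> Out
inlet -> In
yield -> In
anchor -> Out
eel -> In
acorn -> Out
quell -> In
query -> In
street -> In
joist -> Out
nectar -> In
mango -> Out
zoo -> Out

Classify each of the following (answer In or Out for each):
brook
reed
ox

Looking at the examples, the only property every 'In' case has and every 'Out' case lacks is: contains 'e'.
brook: no 'e', doesn't qualify → Out.
reed: has 'e', matches → In.
ox: no 'e', doesn't qualify → Out.

Out, In, Out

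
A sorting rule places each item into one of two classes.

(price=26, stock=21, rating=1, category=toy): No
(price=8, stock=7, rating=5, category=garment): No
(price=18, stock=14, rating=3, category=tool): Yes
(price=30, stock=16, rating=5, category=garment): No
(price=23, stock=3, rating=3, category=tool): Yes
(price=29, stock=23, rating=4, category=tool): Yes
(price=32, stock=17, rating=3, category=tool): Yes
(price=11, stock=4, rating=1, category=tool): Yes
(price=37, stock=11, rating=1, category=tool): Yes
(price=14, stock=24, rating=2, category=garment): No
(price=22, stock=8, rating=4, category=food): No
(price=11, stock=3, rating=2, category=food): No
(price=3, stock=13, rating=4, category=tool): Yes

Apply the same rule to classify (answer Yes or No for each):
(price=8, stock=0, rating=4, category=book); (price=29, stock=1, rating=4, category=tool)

Every 'Yes' example satisfies: category is tool. None of the 'No' examples do.
(price=8, stock=0, rating=4, category=book): No (category is book). (price=29, stock=1, rating=4, category=tool): Yes (category is tool).

No, Yes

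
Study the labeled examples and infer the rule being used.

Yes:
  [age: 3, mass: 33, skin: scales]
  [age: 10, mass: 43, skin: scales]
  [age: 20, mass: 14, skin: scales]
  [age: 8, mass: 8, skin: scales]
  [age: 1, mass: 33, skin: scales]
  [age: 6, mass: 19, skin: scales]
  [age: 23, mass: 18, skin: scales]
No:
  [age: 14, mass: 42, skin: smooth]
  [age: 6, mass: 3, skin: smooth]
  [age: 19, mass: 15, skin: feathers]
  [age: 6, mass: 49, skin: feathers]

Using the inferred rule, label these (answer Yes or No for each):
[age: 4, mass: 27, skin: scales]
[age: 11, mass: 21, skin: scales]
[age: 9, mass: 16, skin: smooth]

Yes, Yes, No

The rule appears to be: skin is scales.
[age: 4, mass: 27, skin: scales]: skin is scales, satisfies this → Yes.
[age: 11, mass: 21, skin: scales]: skin is scales, satisfies this → Yes.
[age: 9, mass: 16, skin: smooth]: skin is smooth, doesn't qualify → No.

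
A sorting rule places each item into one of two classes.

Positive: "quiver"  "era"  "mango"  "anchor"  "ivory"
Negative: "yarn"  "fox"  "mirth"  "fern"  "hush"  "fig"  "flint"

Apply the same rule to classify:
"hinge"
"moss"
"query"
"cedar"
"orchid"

Positive, Negative, Positive, Positive, Positive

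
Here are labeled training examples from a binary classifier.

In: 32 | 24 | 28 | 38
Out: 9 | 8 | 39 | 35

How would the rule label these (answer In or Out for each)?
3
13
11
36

Out, Out, Out, In

The pattern is that an item is 'In' exactly when: even AND at least 9.
3 → 3 is odd, 3 < 9 → Out.
13 → 13 is odd, 13 ≥ 9 → Out.
11 → 11 is odd, 11 ≥ 9 → Out.
36 → 36 is even, 36 ≥ 9 → In.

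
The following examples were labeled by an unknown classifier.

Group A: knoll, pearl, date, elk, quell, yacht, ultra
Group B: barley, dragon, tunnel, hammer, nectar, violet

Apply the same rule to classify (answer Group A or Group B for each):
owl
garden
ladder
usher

The distinguishing property — length ≤ 5 — holds for all the 'Group A' cases and none of the 'Group B' cases.
owl: length 3 — matches, so Group A. garden: length 6 — does not fit, so Group B. ladder: length 6 — does not fit, so Group B. usher: length 5 — matches, so Group A.

Group A, Group B, Group B, Group A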